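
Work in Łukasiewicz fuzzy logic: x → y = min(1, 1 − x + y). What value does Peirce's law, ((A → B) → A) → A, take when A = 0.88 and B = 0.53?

0.88

A → B = min(1, 1 − 0.88 + 0.53) = min(1, 0.65) = 0.65
(A → B) → A = min(1, 1 − 0.65 + 0.88) = min(1, 1.23) = 1.00
((A → B) → A) → A = min(1, 1 − 1.00 + 0.88) = min(1, 0.88) = 0.88
(The value 0.88 < 1 shows this instance is not satisfied; not a Ł∞-tautology in general.)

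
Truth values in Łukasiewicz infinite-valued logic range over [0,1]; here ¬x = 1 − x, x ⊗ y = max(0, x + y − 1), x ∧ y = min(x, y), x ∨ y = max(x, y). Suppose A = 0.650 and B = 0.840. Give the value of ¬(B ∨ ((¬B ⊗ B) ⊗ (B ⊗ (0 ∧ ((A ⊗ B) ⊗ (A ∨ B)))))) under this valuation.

0.160

¬B = 1 − 0.840 = 0.160
¬B ⊗ B = max(0, 0.160 + 0.840 − 1) = max(0, 0.000) = 0.000
A ⊗ B = max(0, 0.650 + 0.840 − 1) = max(0, 0.490) = 0.490
A ∨ B = max(0.650, 0.840) = 0.840
(A ⊗ B) ⊗ (A ∨ B) = max(0, 0.490 + 0.840 − 1) = max(0, 0.330) = 0.330
0 ∧ ((A ⊗ B) ⊗ (A ∨ B)) = min(0.000, 0.330) = 0.000
B ⊗ (0 ∧ ((A ⊗ B) ⊗ (A ∨ B))) = max(0, 0.840 + 0.000 − 1) = max(0, -0.160) = 0.000
(¬B ⊗ B) ⊗ (B ⊗ (0 ∧ ((A ⊗ B) ⊗ (A ∨ B)))) = max(0, 0.000 + 0.000 − 1) = max(0, -1.000) = 0.000
B ∨ ((¬B ⊗ B) ⊗ (B ⊗ (0 ∧ ((A ⊗ B) ⊗ (A ∨ B))))) = max(0.840, 0.000) = 0.840
¬(B ∨ ((¬B ⊗ B) ⊗ (B ⊗ (0 ∧ ((A ⊗ B) ⊗ (A ∨ B)))))) = 1 − 0.840 = 0.160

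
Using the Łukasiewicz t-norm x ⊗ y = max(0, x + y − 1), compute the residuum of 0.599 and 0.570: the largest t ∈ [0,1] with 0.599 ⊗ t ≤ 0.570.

0.971

The residuum of the Łukasiewicz t-norm gives the supremum: min(1, 1 − 0.599 + 0.570).
1 − 0.599 + 0.570 = 0.971, so t = min(1, 0.971) = 0.971.
Check: 0.599 ⊗ 0.971 = max(0, 0.570) = 0.570 ≤ 0.570.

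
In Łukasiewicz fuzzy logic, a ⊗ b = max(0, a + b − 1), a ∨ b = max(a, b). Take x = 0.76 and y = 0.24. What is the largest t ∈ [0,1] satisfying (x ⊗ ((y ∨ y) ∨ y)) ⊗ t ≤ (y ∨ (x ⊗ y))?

y ∨ y = max(0.24, 0.24) = 0.24
(y ∨ y) ∨ y = max(0.24, 0.24) = 0.24
x ⊗ ((y ∨ y) ∨ y) = max(0, 0.76 + 0.24 − 1) = max(0, 0.00) = 0.00
So the left factor is x ⊗ ((y ∨ y) ∨ y) = 0.00.
x ⊗ y = max(0, 0.76 + 0.24 − 1) = max(0, 0.00) = 0.00
y ∨ (x ⊗ y) = max(0.24, 0.00) = 0.24
So the right-hand bound is y ∨ (x ⊗ y) = 0.24.
The residuum of the Łukasiewicz t-norm gives the supremum: min(1, 1 − 0.00 + 0.24).
1 − 0.00 + 0.24 = 1.24, so t = min(1, 1.24) = 1.00.
Check: 0.00 ⊗ 1.00 = max(0, 0.00) = 0.00 ≤ 0.24.

1.00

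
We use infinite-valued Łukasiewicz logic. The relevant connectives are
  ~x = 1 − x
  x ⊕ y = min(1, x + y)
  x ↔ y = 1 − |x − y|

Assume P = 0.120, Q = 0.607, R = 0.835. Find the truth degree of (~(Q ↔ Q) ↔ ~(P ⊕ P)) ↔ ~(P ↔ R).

0.525

Q ↔ Q = 1 − |0.607 − 0.607| = 1 − 0.000 = 1.000
~(Q ↔ Q) = 1 − 1.000 = 0.000
P ⊕ P = min(1, 0.120 + 0.120) = min(1, 0.240) = 0.240
~(P ⊕ P) = 1 − 0.240 = 0.760
~(Q ↔ Q) ↔ ~(P ⊕ P) = 1 − |0.000 − 0.760| = 1 − 0.760 = 0.240
P ↔ R = 1 − |0.120 − 0.835| = 1 − 0.715 = 0.285
~(P ↔ R) = 1 − 0.285 = 0.715
(~(Q ↔ Q) ↔ ~(P ⊕ P)) ↔ ~(P ↔ R) = 1 − |0.240 − 0.715| = 1 − 0.475 = 0.525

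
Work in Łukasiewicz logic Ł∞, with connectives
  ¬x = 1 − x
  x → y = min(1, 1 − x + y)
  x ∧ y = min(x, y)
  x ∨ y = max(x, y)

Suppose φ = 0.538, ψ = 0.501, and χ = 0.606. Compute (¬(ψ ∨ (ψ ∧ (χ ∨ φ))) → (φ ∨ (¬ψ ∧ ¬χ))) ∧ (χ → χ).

1.000

χ ∨ φ = max(0.606, 0.538) = 0.606
ψ ∧ (χ ∨ φ) = min(0.501, 0.606) = 0.501
ψ ∨ (ψ ∧ (χ ∨ φ)) = max(0.501, 0.501) = 0.501
¬(ψ ∨ (ψ ∧ (χ ∨ φ))) = 1 − 0.501 = 0.499
¬ψ = 1 − 0.501 = 0.499
¬χ = 1 − 0.606 = 0.394
¬ψ ∧ ¬χ = min(0.499, 0.394) = 0.394
φ ∨ (¬ψ ∧ ¬χ) = max(0.538, 0.394) = 0.538
¬(ψ ∨ (ψ ∧ (χ ∨ φ))) → (φ ∨ (¬ψ ∧ ¬χ)) = min(1, 1 − 0.499 + 0.538) = min(1, 1.039) = 1.000
χ → χ = min(1, 1 − 0.606 + 0.606) = min(1, 1.000) = 1.000
(¬(ψ ∨ (ψ ∧ (χ ∨ φ))) → (φ ∨ (¬ψ ∧ ¬χ))) ∧ (χ → χ) = min(1.000, 1.000) = 1.000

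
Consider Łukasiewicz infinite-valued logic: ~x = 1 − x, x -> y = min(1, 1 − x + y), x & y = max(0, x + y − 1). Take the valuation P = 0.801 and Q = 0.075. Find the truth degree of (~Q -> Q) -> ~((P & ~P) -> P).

0.850

~Q = 1 − 0.075 = 0.925
~Q -> Q = min(1, 1 − 0.925 + 0.075) = min(1, 0.150) = 0.150
~P = 1 − 0.801 = 0.199
P & ~P = max(0, 0.801 + 0.199 − 1) = max(0, 0.000) = 0.000
(P & ~P) -> P = min(1, 1 − 0.000 + 0.801) = min(1, 1.801) = 1.000
~((P & ~P) -> P) = 1 − 1.000 = 0.000
(~Q -> Q) -> ~((P & ~P) -> P) = min(1, 1 − 0.150 + 0.000) = min(1, 0.850) = 0.850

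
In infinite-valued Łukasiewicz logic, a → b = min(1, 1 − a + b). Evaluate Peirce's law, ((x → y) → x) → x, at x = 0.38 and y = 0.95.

1.00

x → y = min(1, 1 − 0.38 + 0.95) = min(1, 1.57) = 1.00
(x → y) → x = min(1, 1 − 1.00 + 0.38) = min(1, 0.38) = 0.38
((x → y) → x) → x = min(1, 1 − 0.38 + 0.38) = min(1, 1.00) = 1.00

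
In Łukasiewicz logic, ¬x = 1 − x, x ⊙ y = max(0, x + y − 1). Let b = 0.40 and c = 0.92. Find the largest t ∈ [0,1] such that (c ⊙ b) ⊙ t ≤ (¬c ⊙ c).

0.68

c ⊙ b = max(0, 0.92 + 0.40 − 1) = max(0, 0.32) = 0.32
So the left factor is c ⊙ b = 0.32.
¬c = 1 − 0.92 = 0.08
¬c ⊙ c = max(0, 0.08 + 0.92 − 1) = max(0, 0.00) = 0.00
So the right-hand bound is ¬c ⊙ c = 0.00.
The residuum of the Łukasiewicz t-norm gives the supremum: min(1, 1 − 0.32 + 0.00).
1 − 0.32 + 0.00 = 0.68, so t = min(1, 0.68) = 0.68.
Check: 0.32 ⊙ 0.68 = max(0, 0.00) = 0.00 ≤ 0.00.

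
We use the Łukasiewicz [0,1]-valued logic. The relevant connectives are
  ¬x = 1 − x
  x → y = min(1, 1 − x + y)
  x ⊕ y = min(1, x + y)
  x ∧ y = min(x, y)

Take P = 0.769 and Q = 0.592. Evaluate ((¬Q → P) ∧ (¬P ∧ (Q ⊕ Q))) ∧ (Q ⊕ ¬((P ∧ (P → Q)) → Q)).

¬Q = 1 − 0.592 = 0.408
¬Q → P = min(1, 1 − 0.408 + 0.769) = min(1, 1.361) = 1.000
¬P = 1 − 0.769 = 0.231
Q ⊕ Q = min(1, 0.592 + 0.592) = min(1, 1.184) = 1.000
¬P ∧ (Q ⊕ Q) = min(0.231, 1.000) = 0.231
(¬Q → P) ∧ (¬P ∧ (Q ⊕ Q)) = min(1.000, 0.231) = 0.231
P → Q = min(1, 1 − 0.769 + 0.592) = min(1, 0.823) = 0.823
P ∧ (P → Q) = min(0.769, 0.823) = 0.769
(P ∧ (P → Q)) → Q = min(1, 1 − 0.769 + 0.592) = min(1, 0.823) = 0.823
¬((P ∧ (P → Q)) → Q) = 1 − 0.823 = 0.177
Q ⊕ ¬((P ∧ (P → Q)) → Q) = min(1, 0.592 + 0.177) = min(1, 0.769) = 0.769
((¬Q → P) ∧ (¬P ∧ (Q ⊕ Q))) ∧ (Q ⊕ ¬((P ∧ (P → Q)) → Q)) = min(0.231, 0.769) = 0.231

0.231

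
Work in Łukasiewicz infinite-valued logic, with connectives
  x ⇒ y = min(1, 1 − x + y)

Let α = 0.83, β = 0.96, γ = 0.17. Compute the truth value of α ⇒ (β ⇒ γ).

β ⇒ γ = min(1, 1 − 0.96 + 0.17) = min(1, 0.21) = 0.21
α ⇒ (β ⇒ γ) = min(1, 1 − 0.83 + 0.21) = min(1, 0.38) = 0.38

0.38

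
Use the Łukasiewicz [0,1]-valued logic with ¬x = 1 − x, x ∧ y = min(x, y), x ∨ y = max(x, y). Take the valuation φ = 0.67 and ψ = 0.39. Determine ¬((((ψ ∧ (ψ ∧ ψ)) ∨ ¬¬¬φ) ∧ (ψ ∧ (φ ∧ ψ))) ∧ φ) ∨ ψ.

0.61

ψ ∧ ψ = min(0.39, 0.39) = 0.39
ψ ∧ (ψ ∧ ψ) = min(0.39, 0.39) = 0.39
¬φ = 1 − 0.67 = 0.33
¬¬φ = 1 − 0.33 = 0.67
¬¬¬φ = 1 − 0.67 = 0.33
(ψ ∧ (ψ ∧ ψ)) ∨ ¬¬¬φ = max(0.39, 0.33) = 0.39
φ ∧ ψ = min(0.67, 0.39) = 0.39
ψ ∧ (φ ∧ ψ) = min(0.39, 0.39) = 0.39
((ψ ∧ (ψ ∧ ψ)) ∨ ¬¬¬φ) ∧ (ψ ∧ (φ ∧ ψ)) = min(0.39, 0.39) = 0.39
(((ψ ∧ (ψ ∧ ψ)) ∨ ¬¬¬φ) ∧ (ψ ∧ (φ ∧ ψ))) ∧ φ = min(0.39, 0.67) = 0.39
¬((((ψ ∧ (ψ ∧ ψ)) ∨ ¬¬¬φ) ∧ (ψ ∧ (φ ∧ ψ))) ∧ φ) = 1 − 0.39 = 0.61
¬((((ψ ∧ (ψ ∧ ψ)) ∨ ¬¬¬φ) ∧ (ψ ∧ (φ ∧ ψ))) ∧ φ) ∨ ψ = max(0.61, 0.39) = 0.61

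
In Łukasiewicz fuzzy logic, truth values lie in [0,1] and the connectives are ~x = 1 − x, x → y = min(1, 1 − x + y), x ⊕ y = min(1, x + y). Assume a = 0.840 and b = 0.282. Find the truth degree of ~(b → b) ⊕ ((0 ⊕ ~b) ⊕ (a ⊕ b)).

b → b = min(1, 1 − 0.282 + 0.282) = min(1, 1.000) = 1.000
~(b → b) = 1 − 1.000 = 0.000
~b = 1 − 0.282 = 0.718
0 ⊕ ~b = min(1, 0.000 + 0.718) = min(1, 0.718) = 0.718
a ⊕ b = min(1, 0.840 + 0.282) = min(1, 1.122) = 1.000
(0 ⊕ ~b) ⊕ (a ⊕ b) = min(1, 0.718 + 1.000) = min(1, 1.718) = 1.000
~(b → b) ⊕ ((0 ⊕ ~b) ⊕ (a ⊕ b)) = min(1, 0.000 + 1.000) = min(1, 1.000) = 1.000

1.000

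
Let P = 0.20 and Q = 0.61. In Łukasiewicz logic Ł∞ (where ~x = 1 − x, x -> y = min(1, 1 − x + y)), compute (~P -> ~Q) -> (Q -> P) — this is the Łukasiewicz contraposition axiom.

1.00

~P = 1 − 0.20 = 0.80
~Q = 1 − 0.61 = 0.39
~P -> ~Q = min(1, 1 − 0.80 + 0.39) = min(1, 0.59) = 0.59
Q -> P = min(1, 1 − 0.61 + 0.20) = min(1, 0.59) = 0.59
(~P -> ~Q) -> (Q -> P) = min(1, 1 − 0.59 + 0.59) = min(1, 1.00) = 1.00
(As expected: an axiom of Ł∞, always 1.)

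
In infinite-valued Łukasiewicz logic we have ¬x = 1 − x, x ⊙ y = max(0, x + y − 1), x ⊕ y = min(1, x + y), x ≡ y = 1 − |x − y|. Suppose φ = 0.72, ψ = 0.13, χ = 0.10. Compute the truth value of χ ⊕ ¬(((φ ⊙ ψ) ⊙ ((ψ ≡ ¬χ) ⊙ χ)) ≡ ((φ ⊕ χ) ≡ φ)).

1.00

φ ⊙ ψ = max(0, 0.72 + 0.13 − 1) = max(0, -0.15) = 0.00
¬χ = 1 − 0.10 = 0.90
ψ ≡ ¬χ = 1 − |0.13 − 0.90| = 1 − 0.77 = 0.23
(ψ ≡ ¬χ) ⊙ χ = max(0, 0.23 + 0.10 − 1) = max(0, -0.67) = 0.00
(φ ⊙ ψ) ⊙ ((ψ ≡ ¬χ) ⊙ χ) = max(0, 0.00 + 0.00 − 1) = max(0, -1.00) = 0.00
φ ⊕ χ = min(1, 0.72 + 0.10) = min(1, 0.82) = 0.82
(φ ⊕ χ) ≡ φ = 1 − |0.82 − 0.72| = 1 − 0.10 = 0.90
((φ ⊙ ψ) ⊙ ((ψ ≡ ¬χ) ⊙ χ)) ≡ ((φ ⊕ χ) ≡ φ) = 1 − |0.00 − 0.90| = 1 − 0.90 = 0.10
¬(((φ ⊙ ψ) ⊙ ((ψ ≡ ¬χ) ⊙ χ)) ≡ ((φ ⊕ χ) ≡ φ)) = 1 − 0.10 = 0.90
χ ⊕ ¬(((φ ⊙ ψ) ⊙ ((ψ ≡ ¬χ) ⊙ χ)) ≡ ((φ ⊕ χ) ≡ φ)) = min(1, 0.10 + 0.90) = min(1, 1.00) = 1.00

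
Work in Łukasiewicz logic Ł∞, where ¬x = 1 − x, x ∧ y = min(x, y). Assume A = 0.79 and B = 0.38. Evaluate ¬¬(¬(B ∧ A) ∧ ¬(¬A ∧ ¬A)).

B ∧ A = min(0.38, 0.79) = 0.38
¬(B ∧ A) = 1 − 0.38 = 0.62
¬A = 1 − 0.79 = 0.21
¬A ∧ ¬A = min(0.21, 0.21) = 0.21
¬(¬A ∧ ¬A) = 1 − 0.21 = 0.79
¬(B ∧ A) ∧ ¬(¬A ∧ ¬A) = min(0.62, 0.79) = 0.62
¬(¬(B ∧ A) ∧ ¬(¬A ∧ ¬A)) = 1 − 0.62 = 0.38
¬¬(¬(B ∧ A) ∧ ¬(¬A ∧ ¬A)) = 1 − 0.38 = 0.62

0.62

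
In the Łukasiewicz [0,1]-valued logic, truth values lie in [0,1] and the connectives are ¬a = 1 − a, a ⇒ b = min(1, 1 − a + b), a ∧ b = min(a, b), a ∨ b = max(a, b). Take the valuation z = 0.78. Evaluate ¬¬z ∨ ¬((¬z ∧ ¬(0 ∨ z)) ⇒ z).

0.78

¬z = 1 − 0.78 = 0.22
¬¬z = 1 − 0.22 = 0.78
0 ∨ z = max(0.00, 0.78) = 0.78
¬(0 ∨ z) = 1 − 0.78 = 0.22
¬z ∧ ¬(0 ∨ z) = min(0.22, 0.22) = 0.22
(¬z ∧ ¬(0 ∨ z)) ⇒ z = min(1, 1 − 0.22 + 0.78) = min(1, 1.56) = 1.00
¬((¬z ∧ ¬(0 ∨ z)) ⇒ z) = 1 − 1.00 = 0.00
¬¬z ∨ ¬((¬z ∧ ¬(0 ∨ z)) ⇒ z) = max(0.78, 0.00) = 0.78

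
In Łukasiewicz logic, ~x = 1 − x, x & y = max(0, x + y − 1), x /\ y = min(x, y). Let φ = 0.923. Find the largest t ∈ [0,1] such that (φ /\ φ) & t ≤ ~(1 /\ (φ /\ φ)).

φ /\ φ = min(0.923, 0.923) = 0.923
So the left factor is φ /\ φ = 0.923.
1 /\ (φ /\ φ) = min(1.000, 0.923) = 0.923
~(1 /\ (φ /\ φ)) = 1 − 0.923 = 0.077
So the right-hand bound is ~(1 /\ (φ /\ φ)) = 0.077.
The residuum of the Łukasiewicz t-norm gives the supremum: min(1, 1 − 0.923 + 0.077).
1 − 0.923 + 0.077 = 0.154, so t = min(1, 0.154) = 0.154.
Check: 0.923 & 0.154 = max(0, 0.077) = 0.077 ≤ 0.077.

0.154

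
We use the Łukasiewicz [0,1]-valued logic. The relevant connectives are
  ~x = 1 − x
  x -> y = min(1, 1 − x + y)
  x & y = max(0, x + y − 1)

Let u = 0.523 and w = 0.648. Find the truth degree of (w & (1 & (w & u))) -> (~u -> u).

1.000

w & u = max(0, 0.648 + 0.523 − 1) = max(0, 0.171) = 0.171
1 & (w & u) = max(0, 1.000 + 0.171 − 1) = max(0, 0.171) = 0.171
w & (1 & (w & u)) = max(0, 0.648 + 0.171 − 1) = max(0, -0.181) = 0.000
~u = 1 − 0.523 = 0.477
~u -> u = min(1, 1 − 0.477 + 0.523) = min(1, 1.046) = 1.000
(w & (1 & (w & u))) -> (~u -> u) = min(1, 1 − 0.000 + 1.000) = min(1, 2.000) = 1.000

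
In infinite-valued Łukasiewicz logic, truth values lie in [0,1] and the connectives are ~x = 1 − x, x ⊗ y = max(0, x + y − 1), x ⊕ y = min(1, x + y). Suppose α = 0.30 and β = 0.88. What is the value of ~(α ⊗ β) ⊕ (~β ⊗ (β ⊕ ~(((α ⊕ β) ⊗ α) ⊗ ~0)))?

0.94

α ⊗ β = max(0, 0.30 + 0.88 − 1) = max(0, 0.18) = 0.18
~(α ⊗ β) = 1 − 0.18 = 0.82
~β = 1 − 0.88 = 0.12
α ⊕ β = min(1, 0.30 + 0.88) = min(1, 1.18) = 1.00
(α ⊕ β) ⊗ α = max(0, 1.00 + 0.30 − 1) = max(0, 0.30) = 0.30
~0 = 1 − 0.00 = 1.00
((α ⊕ β) ⊗ α) ⊗ ~0 = max(0, 0.30 + 1.00 − 1) = max(0, 0.30) = 0.30
~(((α ⊕ β) ⊗ α) ⊗ ~0) = 1 − 0.30 = 0.70
β ⊕ ~(((α ⊕ β) ⊗ α) ⊗ ~0) = min(1, 0.88 + 0.70) = min(1, 1.58) = 1.00
~β ⊗ (β ⊕ ~(((α ⊕ β) ⊗ α) ⊗ ~0)) = max(0, 0.12 + 1.00 − 1) = max(0, 0.12) = 0.12
~(α ⊗ β) ⊕ (~β ⊗ (β ⊕ ~(((α ⊕ β) ⊗ α) ⊗ ~0))) = min(1, 0.82 + 0.12) = min(1, 0.94) = 0.94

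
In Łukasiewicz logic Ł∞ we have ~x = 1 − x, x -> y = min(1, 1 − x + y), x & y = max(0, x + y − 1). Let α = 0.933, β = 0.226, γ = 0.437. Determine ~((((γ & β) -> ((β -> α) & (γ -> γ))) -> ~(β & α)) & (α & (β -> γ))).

0.226

γ & β = max(0, 0.437 + 0.226 − 1) = max(0, -0.337) = 0.000
β -> α = min(1, 1 − 0.226 + 0.933) = min(1, 1.707) = 1.000
γ -> γ = min(1, 1 − 0.437 + 0.437) = min(1, 1.000) = 1.000
(β -> α) & (γ -> γ) = max(0, 1.000 + 1.000 − 1) = max(0, 1.000) = 1.000
(γ & β) -> ((β -> α) & (γ -> γ)) = min(1, 1 − 0.000 + 1.000) = min(1, 2.000) = 1.000
β & α = max(0, 0.226 + 0.933 − 1) = max(0, 0.159) = 0.159
~(β & α) = 1 − 0.159 = 0.841
((γ & β) -> ((β -> α) & (γ -> γ))) -> ~(β & α) = min(1, 1 − 1.000 + 0.841) = min(1, 0.841) = 0.841
β -> γ = min(1, 1 − 0.226 + 0.437) = min(1, 1.211) = 1.000
α & (β -> γ) = max(0, 0.933 + 1.000 − 1) = max(0, 0.933) = 0.933
(((γ & β) -> ((β -> α) & (γ -> γ))) -> ~(β & α)) & (α & (β -> γ)) = max(0, 0.841 + 0.933 − 1) = max(0, 0.774) = 0.774
~((((γ & β) -> ((β -> α) & (γ -> γ))) -> ~(β & α)) & (α & (β -> γ))) = 1 − 0.774 = 0.226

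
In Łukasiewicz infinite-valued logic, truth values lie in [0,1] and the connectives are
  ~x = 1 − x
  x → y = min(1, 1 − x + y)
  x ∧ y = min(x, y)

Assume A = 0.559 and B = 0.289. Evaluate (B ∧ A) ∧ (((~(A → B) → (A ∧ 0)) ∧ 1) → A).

0.289

B ∧ A = min(0.289, 0.559) = 0.289
A → B = min(1, 1 − 0.559 + 0.289) = min(1, 0.730) = 0.730
~(A → B) = 1 − 0.730 = 0.270
A ∧ 0 = min(0.559, 0.000) = 0.000
~(A → B) → (A ∧ 0) = min(1, 1 − 0.270 + 0.000) = min(1, 0.730) = 0.730
(~(A → B) → (A ∧ 0)) ∧ 1 = min(0.730, 1.000) = 0.730
((~(A → B) → (A ∧ 0)) ∧ 1) → A = min(1, 1 − 0.730 + 0.559) = min(1, 0.829) = 0.829
(B ∧ A) ∧ (((~(A → B) → (A ∧ 0)) ∧ 1) → A) = min(0.289, 0.829) = 0.289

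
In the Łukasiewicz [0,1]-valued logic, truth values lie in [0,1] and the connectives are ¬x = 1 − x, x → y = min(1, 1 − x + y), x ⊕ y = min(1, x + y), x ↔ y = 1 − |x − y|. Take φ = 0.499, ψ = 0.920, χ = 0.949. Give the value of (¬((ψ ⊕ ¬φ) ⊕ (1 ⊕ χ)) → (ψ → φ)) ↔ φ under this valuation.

0.499

¬φ = 1 − 0.499 = 0.501
ψ ⊕ ¬φ = min(1, 0.920 + 0.501) = min(1, 1.421) = 1.000
1 ⊕ χ = min(1, 1.000 + 0.949) = min(1, 1.949) = 1.000
(ψ ⊕ ¬φ) ⊕ (1 ⊕ χ) = min(1, 1.000 + 1.000) = min(1, 2.000) = 1.000
¬((ψ ⊕ ¬φ) ⊕ (1 ⊕ χ)) = 1 − 1.000 = 0.000
ψ → φ = min(1, 1 − 0.920 + 0.499) = min(1, 0.579) = 0.579
¬((ψ ⊕ ¬φ) ⊕ (1 ⊕ χ)) → (ψ → φ) = min(1, 1 − 0.000 + 0.579) = min(1, 1.579) = 1.000
(¬((ψ ⊕ ¬φ) ⊕ (1 ⊕ χ)) → (ψ → φ)) ↔ φ = 1 − |1.000 − 0.499| = 1 − 0.501 = 0.499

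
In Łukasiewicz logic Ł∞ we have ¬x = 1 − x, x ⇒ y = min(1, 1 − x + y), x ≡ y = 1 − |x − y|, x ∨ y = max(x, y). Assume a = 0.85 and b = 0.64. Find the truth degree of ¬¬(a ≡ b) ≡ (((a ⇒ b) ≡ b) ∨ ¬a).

0.94

a ≡ b = 1 − |0.85 − 0.64| = 1 − 0.21 = 0.79
¬(a ≡ b) = 1 − 0.79 = 0.21
¬¬(a ≡ b) = 1 − 0.21 = 0.79
a ⇒ b = min(1, 1 − 0.85 + 0.64) = min(1, 0.79) = 0.79
(a ⇒ b) ≡ b = 1 − |0.79 − 0.64| = 1 − 0.15 = 0.85
¬a = 1 − 0.85 = 0.15
((a ⇒ b) ≡ b) ∨ ¬a = max(0.85, 0.15) = 0.85
¬¬(a ≡ b) ≡ (((a ⇒ b) ≡ b) ∨ ¬a) = 1 − |0.79 − 0.85| = 1 − 0.06 = 0.94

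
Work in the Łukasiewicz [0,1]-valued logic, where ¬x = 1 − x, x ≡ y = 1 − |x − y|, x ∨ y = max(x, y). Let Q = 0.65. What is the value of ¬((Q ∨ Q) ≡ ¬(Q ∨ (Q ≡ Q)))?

0.65

Q ∨ Q = max(0.65, 0.65) = 0.65
Q ≡ Q = 1 − |0.65 − 0.65| = 1 − 0.00 = 1.00
Q ∨ (Q ≡ Q) = max(0.65, 1.00) = 1.00
¬(Q ∨ (Q ≡ Q)) = 1 − 1.00 = 0.00
(Q ∨ Q) ≡ ¬(Q ∨ (Q ≡ Q)) = 1 − |0.65 − 0.00| = 1 − 0.65 = 0.35
¬((Q ∨ Q) ≡ ¬(Q ∨ (Q ≡ Q))) = 1 − 0.35 = 0.65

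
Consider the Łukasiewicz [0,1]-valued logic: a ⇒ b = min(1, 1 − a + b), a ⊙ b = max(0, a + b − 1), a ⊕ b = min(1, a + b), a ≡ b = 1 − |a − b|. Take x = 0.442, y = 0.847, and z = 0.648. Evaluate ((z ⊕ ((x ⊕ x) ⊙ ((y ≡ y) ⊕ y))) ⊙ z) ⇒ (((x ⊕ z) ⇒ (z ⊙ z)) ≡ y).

x ⊕ x = min(1, 0.442 + 0.442) = min(1, 0.884) = 0.884
y ≡ y = 1 − |0.847 − 0.847| = 1 − 0.000 = 1.000
(y ≡ y) ⊕ y = min(1, 1.000 + 0.847) = min(1, 1.847) = 1.000
(x ⊕ x) ⊙ ((y ≡ y) ⊕ y) = max(0, 0.884 + 1.000 − 1) = max(0, 0.884) = 0.884
z ⊕ ((x ⊕ x) ⊙ ((y ≡ y) ⊕ y)) = min(1, 0.648 + 0.884) = min(1, 1.532) = 1.000
(z ⊕ ((x ⊕ x) ⊙ ((y ≡ y) ⊕ y))) ⊙ z = max(0, 1.000 + 0.648 − 1) = max(0, 0.648) = 0.648
x ⊕ z = min(1, 0.442 + 0.648) = min(1, 1.090) = 1.000
z ⊙ z = max(0, 0.648 + 0.648 − 1) = max(0, 0.296) = 0.296
(x ⊕ z) ⇒ (z ⊙ z) = min(1, 1 − 1.000 + 0.296) = min(1, 0.296) = 0.296
((x ⊕ z) ⇒ (z ⊙ z)) ≡ y = 1 − |0.296 − 0.847| = 1 − 0.551 = 0.449
((z ⊕ ((x ⊕ x) ⊙ ((y ≡ y) ⊕ y))) ⊙ z) ⇒ (((x ⊕ z) ⇒ (z ⊙ z)) ≡ y) = min(1, 1 − 0.648 + 0.449) = min(1, 0.801) = 0.801

0.801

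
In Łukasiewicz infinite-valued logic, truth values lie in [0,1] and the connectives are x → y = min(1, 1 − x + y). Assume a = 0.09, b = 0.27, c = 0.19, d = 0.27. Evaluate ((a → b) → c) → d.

a → b = min(1, 1 − 0.09 + 0.27) = min(1, 1.18) = 1.00
(a → b) → c = min(1, 1 − 1.00 + 0.19) = min(1, 0.19) = 0.19
((a → b) → c) → d = min(1, 1 − 0.19 + 0.27) = min(1, 1.08) = 1.00

1.00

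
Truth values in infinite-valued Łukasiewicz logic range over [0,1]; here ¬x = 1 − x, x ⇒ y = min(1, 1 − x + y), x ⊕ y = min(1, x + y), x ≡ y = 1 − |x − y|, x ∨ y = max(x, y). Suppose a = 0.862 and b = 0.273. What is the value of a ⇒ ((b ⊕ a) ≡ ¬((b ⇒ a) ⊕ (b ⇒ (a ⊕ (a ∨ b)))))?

b ⊕ a = min(1, 0.273 + 0.862) = min(1, 1.135) = 1.000
b ⇒ a = min(1, 1 − 0.273 + 0.862) = min(1, 1.589) = 1.000
a ∨ b = max(0.862, 0.273) = 0.862
a ⊕ (a ∨ b) = min(1, 0.862 + 0.862) = min(1, 1.724) = 1.000
b ⇒ (a ⊕ (a ∨ b)) = min(1, 1 − 0.273 + 1.000) = min(1, 1.727) = 1.000
(b ⇒ a) ⊕ (b ⇒ (a ⊕ (a ∨ b))) = min(1, 1.000 + 1.000) = min(1, 2.000) = 1.000
¬((b ⇒ a) ⊕ (b ⇒ (a ⊕ (a ∨ b)))) = 1 − 1.000 = 0.000
(b ⊕ a) ≡ ¬((b ⇒ a) ⊕ (b ⇒ (a ⊕ (a ∨ b)))) = 1 − |1.000 − 0.000| = 1 − 1.000 = 0.000
a ⇒ ((b ⊕ a) ≡ ¬((b ⇒ a) ⊕ (b ⇒ (a ⊕ (a ∨ b))))) = min(1, 1 − 0.862 + 0.000) = min(1, 0.138) = 0.138

0.138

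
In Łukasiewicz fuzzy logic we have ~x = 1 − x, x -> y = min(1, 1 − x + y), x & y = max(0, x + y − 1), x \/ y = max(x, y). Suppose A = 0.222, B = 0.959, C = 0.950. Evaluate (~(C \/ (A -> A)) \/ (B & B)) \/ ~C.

A -> A = min(1, 1 − 0.222 + 0.222) = min(1, 1.000) = 1.000
C \/ (A -> A) = max(0.950, 1.000) = 1.000
~(C \/ (A -> A)) = 1 − 1.000 = 0.000
B & B = max(0, 0.959 + 0.959 − 1) = max(0, 0.918) = 0.918
~(C \/ (A -> A)) \/ (B & B) = max(0.000, 0.918) = 0.918
~C = 1 − 0.950 = 0.050
(~(C \/ (A -> A)) \/ (B & B)) \/ ~C = max(0.918, 0.050) = 0.918

0.918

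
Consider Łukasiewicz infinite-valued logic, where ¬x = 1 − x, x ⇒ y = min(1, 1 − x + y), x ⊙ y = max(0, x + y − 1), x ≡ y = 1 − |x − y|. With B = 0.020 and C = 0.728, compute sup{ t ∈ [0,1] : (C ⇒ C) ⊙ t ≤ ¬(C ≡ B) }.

C ⇒ C = min(1, 1 − 0.728 + 0.728) = min(1, 1.000) = 1.000
So the left factor is C ⇒ C = 1.000.
C ≡ B = 1 − |0.728 − 0.020| = 1 − 0.708 = 0.292
¬(C ≡ B) = 1 − 0.292 = 0.708
So the right-hand bound is ¬(C ≡ B) = 0.708.
The residuum of the Łukasiewicz t-norm gives the supremum: min(1, 1 − 1.000 + 0.708).
1 − 1.000 + 0.708 = 0.708, so t = min(1, 0.708) = 0.708.
Check: 1.000 ⊙ 0.708 = max(0, 0.708) = 0.708 ≤ 0.708.

0.708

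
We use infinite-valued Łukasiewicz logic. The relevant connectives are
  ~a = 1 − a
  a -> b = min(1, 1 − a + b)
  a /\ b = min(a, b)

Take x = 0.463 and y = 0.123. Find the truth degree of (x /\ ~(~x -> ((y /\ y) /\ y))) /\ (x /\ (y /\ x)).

0.123

~x = 1 − 0.463 = 0.537
y /\ y = min(0.123, 0.123) = 0.123
(y /\ y) /\ y = min(0.123, 0.123) = 0.123
~x -> ((y /\ y) /\ y) = min(1, 1 − 0.537 + 0.123) = min(1, 0.586) = 0.586
~(~x -> ((y /\ y) /\ y)) = 1 − 0.586 = 0.414
x /\ ~(~x -> ((y /\ y) /\ y)) = min(0.463, 0.414) = 0.414
y /\ x = min(0.123, 0.463) = 0.123
x /\ (y /\ x) = min(0.463, 0.123) = 0.123
(x /\ ~(~x -> ((y /\ y) /\ y))) /\ (x /\ (y /\ x)) = min(0.414, 0.123) = 0.123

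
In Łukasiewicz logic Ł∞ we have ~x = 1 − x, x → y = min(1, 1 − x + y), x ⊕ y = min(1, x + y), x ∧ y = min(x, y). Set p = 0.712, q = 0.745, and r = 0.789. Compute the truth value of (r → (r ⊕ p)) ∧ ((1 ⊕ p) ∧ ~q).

r ⊕ p = min(1, 0.789 + 0.712) = min(1, 1.501) = 1.000
r → (r ⊕ p) = min(1, 1 − 0.789 + 1.000) = min(1, 1.211) = 1.000
1 ⊕ p = min(1, 1.000 + 0.712) = min(1, 1.712) = 1.000
~q = 1 − 0.745 = 0.255
(1 ⊕ p) ∧ ~q = min(1.000, 0.255) = 0.255
(r → (r ⊕ p)) ∧ ((1 ⊕ p) ∧ ~q) = min(1.000, 0.255) = 0.255

0.255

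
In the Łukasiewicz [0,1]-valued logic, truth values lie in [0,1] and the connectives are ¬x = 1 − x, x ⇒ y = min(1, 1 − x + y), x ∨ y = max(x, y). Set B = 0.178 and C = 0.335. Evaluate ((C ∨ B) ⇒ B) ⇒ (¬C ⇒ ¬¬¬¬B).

0.670

C ∨ B = max(0.335, 0.178) = 0.335
(C ∨ B) ⇒ B = min(1, 1 − 0.335 + 0.178) = min(1, 0.843) = 0.843
¬C = 1 − 0.335 = 0.665
¬B = 1 − 0.178 = 0.822
¬¬B = 1 − 0.822 = 0.178
¬¬¬B = 1 − 0.178 = 0.822
¬¬¬¬B = 1 − 0.822 = 0.178
¬C ⇒ ¬¬¬¬B = min(1, 1 − 0.665 + 0.178) = min(1, 0.513) = 0.513
((C ∨ B) ⇒ B) ⇒ (¬C ⇒ ¬¬¬¬B) = min(1, 1 − 0.843 + 0.513) = min(1, 0.670) = 0.670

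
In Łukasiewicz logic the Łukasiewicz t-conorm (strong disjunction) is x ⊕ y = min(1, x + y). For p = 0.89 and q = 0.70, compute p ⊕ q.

1.00

p ⊕ q = min(1, 0.89 + 0.70) = min(1, 1.59) = 1.00
For comparison, the Gödel t-conorm max(x, y) would give 0.89.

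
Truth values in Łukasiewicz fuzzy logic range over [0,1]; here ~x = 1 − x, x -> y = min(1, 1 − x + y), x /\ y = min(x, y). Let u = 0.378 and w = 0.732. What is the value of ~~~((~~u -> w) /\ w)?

0.268

~u = 1 − 0.378 = 0.622
~~u = 1 − 0.622 = 0.378
~~u -> w = min(1, 1 − 0.378 + 0.732) = min(1, 1.354) = 1.000
(~~u -> w) /\ w = min(1.000, 0.732) = 0.732
~((~~u -> w) /\ w) = 1 − 0.732 = 0.268
~~((~~u -> w) /\ w) = 1 − 0.268 = 0.732
~~~((~~u -> w) /\ w) = 1 − 0.732 = 0.268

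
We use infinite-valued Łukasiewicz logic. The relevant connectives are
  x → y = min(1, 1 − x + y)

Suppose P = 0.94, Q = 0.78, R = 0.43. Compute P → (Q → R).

Q → R = min(1, 1 − 0.78 + 0.43) = min(1, 0.65) = 0.65
P → (Q → R) = min(1, 1 − 0.94 + 0.65) = min(1, 0.71) = 0.71

0.71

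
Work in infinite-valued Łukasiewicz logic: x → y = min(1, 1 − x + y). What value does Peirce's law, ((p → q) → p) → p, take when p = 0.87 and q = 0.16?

p → q = min(1, 1 − 0.87 + 0.16) = min(1, 0.29) = 0.29
(p → q) → p = min(1, 1 − 0.29 + 0.87) = min(1, 1.58) = 1.00
((p → q) → p) → p = min(1, 1 − 1.00 + 0.87) = min(1, 0.87) = 0.87
(The value 0.87 < 1 shows this instance is not satisfied; not a Ł∞-tautology in general.)

0.87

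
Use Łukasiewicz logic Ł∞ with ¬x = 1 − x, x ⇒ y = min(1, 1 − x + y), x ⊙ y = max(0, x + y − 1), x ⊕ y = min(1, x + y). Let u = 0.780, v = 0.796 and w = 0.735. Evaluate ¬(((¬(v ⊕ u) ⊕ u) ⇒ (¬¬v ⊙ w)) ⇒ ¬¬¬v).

v ⊕ u = min(1, 0.796 + 0.780) = min(1, 1.576) = 1.000
¬(v ⊕ u) = 1 − 1.000 = 0.000
¬(v ⊕ u) ⊕ u = min(1, 0.000 + 0.780) = min(1, 0.780) = 0.780
¬v = 1 − 0.796 = 0.204
¬¬v = 1 − 0.204 = 0.796
¬¬v ⊙ w = max(0, 0.796 + 0.735 − 1) = max(0, 0.531) = 0.531
(¬(v ⊕ u) ⊕ u) ⇒ (¬¬v ⊙ w) = min(1, 1 − 0.780 + 0.531) = min(1, 0.751) = 0.751
¬¬¬v = 1 − 0.796 = 0.204
((¬(v ⊕ u) ⊕ u) ⇒ (¬¬v ⊙ w)) ⇒ ¬¬¬v = min(1, 1 − 0.751 + 0.204) = min(1, 0.453) = 0.453
¬(((¬(v ⊕ u) ⊕ u) ⇒ (¬¬v ⊙ w)) ⇒ ¬¬¬v) = 1 − 0.453 = 0.547

0.547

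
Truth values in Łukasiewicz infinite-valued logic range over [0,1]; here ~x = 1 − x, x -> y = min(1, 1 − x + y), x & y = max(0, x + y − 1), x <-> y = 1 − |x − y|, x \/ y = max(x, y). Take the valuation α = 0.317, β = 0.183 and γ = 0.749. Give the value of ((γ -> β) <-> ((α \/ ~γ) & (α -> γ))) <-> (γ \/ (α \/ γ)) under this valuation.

γ -> β = min(1, 1 − 0.749 + 0.183) = min(1, 0.434) = 0.434
~γ = 1 − 0.749 = 0.251
α \/ ~γ = max(0.317, 0.251) = 0.317
α -> γ = min(1, 1 − 0.317 + 0.749) = min(1, 1.432) = 1.000
(α \/ ~γ) & (α -> γ) = max(0, 0.317 + 1.000 − 1) = max(0, 0.317) = 0.317
(γ -> β) <-> ((α \/ ~γ) & (α -> γ)) = 1 − |0.434 − 0.317| = 1 − 0.117 = 0.883
α \/ γ = max(0.317, 0.749) = 0.749
γ \/ (α \/ γ) = max(0.749, 0.749) = 0.749
((γ -> β) <-> ((α \/ ~γ) & (α -> γ))) <-> (γ \/ (α \/ γ)) = 1 − |0.883 − 0.749| = 1 − 0.134 = 0.866

0.866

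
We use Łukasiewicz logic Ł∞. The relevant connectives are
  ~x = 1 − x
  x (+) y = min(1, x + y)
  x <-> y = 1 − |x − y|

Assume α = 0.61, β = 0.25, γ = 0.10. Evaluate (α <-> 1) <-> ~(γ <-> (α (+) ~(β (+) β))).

0.71

α <-> 1 = 1 − |0.61 − 1.00| = 1 − 0.39 = 0.61
β (+) β = min(1, 0.25 + 0.25) = min(1, 0.50) = 0.50
~(β (+) β) = 1 − 0.50 = 0.50
α (+) ~(β (+) β) = min(1, 0.61 + 0.50) = min(1, 1.11) = 1.00
γ <-> (α (+) ~(β (+) β)) = 1 − |0.10 − 1.00| = 1 − 0.90 = 0.10
~(γ <-> (α (+) ~(β (+) β))) = 1 − 0.10 = 0.90
(α <-> 1) <-> ~(γ <-> (α (+) ~(β (+) β))) = 1 − |0.61 − 0.90| = 1 − 0.29 = 0.71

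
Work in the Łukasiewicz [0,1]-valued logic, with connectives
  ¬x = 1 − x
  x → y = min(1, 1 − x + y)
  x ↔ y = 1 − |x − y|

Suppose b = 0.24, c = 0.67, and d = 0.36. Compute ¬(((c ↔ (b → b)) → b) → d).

0.21

b → b = min(1, 1 − 0.24 + 0.24) = min(1, 1.00) = 1.00
c ↔ (b → b) = 1 − |0.67 − 1.00| = 1 − 0.33 = 0.67
(c ↔ (b → b)) → b = min(1, 1 − 0.67 + 0.24) = min(1, 0.57) = 0.57
((c ↔ (b → b)) → b) → d = min(1, 1 − 0.57 + 0.36) = min(1, 0.79) = 0.79
¬(((c ↔ (b → b)) → b) → d) = 1 − 0.79 = 0.21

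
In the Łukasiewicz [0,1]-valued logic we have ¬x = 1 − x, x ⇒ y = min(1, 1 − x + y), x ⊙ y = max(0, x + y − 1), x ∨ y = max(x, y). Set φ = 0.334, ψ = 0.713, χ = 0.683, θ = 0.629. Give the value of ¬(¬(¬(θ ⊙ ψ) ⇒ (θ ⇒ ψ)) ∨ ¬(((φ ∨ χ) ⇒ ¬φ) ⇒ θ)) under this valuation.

0.646

θ ⊙ ψ = max(0, 0.629 + 0.713 − 1) = max(0, 0.342) = 0.342
¬(θ ⊙ ψ) = 1 − 0.342 = 0.658
θ ⇒ ψ = min(1, 1 − 0.629 + 0.713) = min(1, 1.084) = 1.000
¬(θ ⊙ ψ) ⇒ (θ ⇒ ψ) = min(1, 1 − 0.658 + 1.000) = min(1, 1.342) = 1.000
¬(¬(θ ⊙ ψ) ⇒ (θ ⇒ ψ)) = 1 − 1.000 = 0.000
φ ∨ χ = max(0.334, 0.683) = 0.683
¬φ = 1 − 0.334 = 0.666
(φ ∨ χ) ⇒ ¬φ = min(1, 1 − 0.683 + 0.666) = min(1, 0.983) = 0.983
((φ ∨ χ) ⇒ ¬φ) ⇒ θ = min(1, 1 − 0.983 + 0.629) = min(1, 0.646) = 0.646
¬(((φ ∨ χ) ⇒ ¬φ) ⇒ θ) = 1 − 0.646 = 0.354
¬(¬(θ ⊙ ψ) ⇒ (θ ⇒ ψ)) ∨ ¬(((φ ∨ χ) ⇒ ¬φ) ⇒ θ) = max(0.000, 0.354) = 0.354
¬(¬(¬(θ ⊙ ψ) ⇒ (θ ⇒ ψ)) ∨ ¬(((φ ∨ χ) ⇒ ¬φ) ⇒ θ)) = 1 − 0.354 = 0.646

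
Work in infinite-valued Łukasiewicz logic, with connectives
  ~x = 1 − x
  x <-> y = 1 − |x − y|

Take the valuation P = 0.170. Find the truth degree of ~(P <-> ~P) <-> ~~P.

0.510

~P = 1 − 0.170 = 0.830
P <-> ~P = 1 − |0.170 − 0.830| = 1 − 0.660 = 0.340
~(P <-> ~P) = 1 − 0.340 = 0.660
~~P = 1 − 0.830 = 0.170
~(P <-> ~P) <-> ~~P = 1 − |0.660 − 0.170| = 1 − 0.490 = 0.510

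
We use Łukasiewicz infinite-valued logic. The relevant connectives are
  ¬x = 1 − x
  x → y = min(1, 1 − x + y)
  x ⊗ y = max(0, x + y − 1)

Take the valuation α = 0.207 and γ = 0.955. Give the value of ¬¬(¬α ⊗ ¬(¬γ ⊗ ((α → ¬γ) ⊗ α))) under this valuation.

¬α = 1 − 0.207 = 0.793
¬γ = 1 − 0.955 = 0.045
α → ¬γ = min(1, 1 − 0.207 + 0.045) = min(1, 0.838) = 0.838
(α → ¬γ) ⊗ α = max(0, 0.838 + 0.207 − 1) = max(0, 0.045) = 0.045
¬γ ⊗ ((α → ¬γ) ⊗ α) = max(0, 0.045 + 0.045 − 1) = max(0, -0.910) = 0.000
¬(¬γ ⊗ ((α → ¬γ) ⊗ α)) = 1 − 0.000 = 1.000
¬α ⊗ ¬(¬γ ⊗ ((α → ¬γ) ⊗ α)) = max(0, 0.793 + 1.000 − 1) = max(0, 0.793) = 0.793
¬(¬α ⊗ ¬(¬γ ⊗ ((α → ¬γ) ⊗ α))) = 1 − 0.793 = 0.207
¬¬(¬α ⊗ ¬(¬γ ⊗ ((α → ¬γ) ⊗ α))) = 1 − 0.207 = 0.793

0.793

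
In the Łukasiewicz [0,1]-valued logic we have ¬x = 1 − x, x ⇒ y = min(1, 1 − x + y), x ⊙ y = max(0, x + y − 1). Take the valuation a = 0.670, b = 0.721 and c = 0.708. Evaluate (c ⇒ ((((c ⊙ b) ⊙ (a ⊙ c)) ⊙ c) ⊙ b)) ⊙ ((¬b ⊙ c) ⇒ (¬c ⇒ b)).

0.292

c ⊙ b = max(0, 0.708 + 0.721 − 1) = max(0, 0.429) = 0.429
a ⊙ c = max(0, 0.670 + 0.708 − 1) = max(0, 0.378) = 0.378
(c ⊙ b) ⊙ (a ⊙ c) = max(0, 0.429 + 0.378 − 1) = max(0, -0.193) = 0.000
((c ⊙ b) ⊙ (a ⊙ c)) ⊙ c = max(0, 0.000 + 0.708 − 1) = max(0, -0.292) = 0.000
(((c ⊙ b) ⊙ (a ⊙ c)) ⊙ c) ⊙ b = max(0, 0.000 + 0.721 − 1) = max(0, -0.279) = 0.000
c ⇒ ((((c ⊙ b) ⊙ (a ⊙ c)) ⊙ c) ⊙ b) = min(1, 1 − 0.708 + 0.000) = min(1, 0.292) = 0.292
¬b = 1 − 0.721 = 0.279
¬b ⊙ c = max(0, 0.279 + 0.708 − 1) = max(0, -0.013) = 0.000
¬c = 1 − 0.708 = 0.292
¬c ⇒ b = min(1, 1 − 0.292 + 0.721) = min(1, 1.429) = 1.000
(¬b ⊙ c) ⇒ (¬c ⇒ b) = min(1, 1 − 0.000 + 1.000) = min(1, 2.000) = 1.000
(c ⇒ ((((c ⊙ b) ⊙ (a ⊙ c)) ⊙ c) ⊙ b)) ⊙ ((¬b ⊙ c) ⇒ (¬c ⇒ b)) = max(0, 0.292 + 1.000 − 1) = max(0, 0.292) = 0.292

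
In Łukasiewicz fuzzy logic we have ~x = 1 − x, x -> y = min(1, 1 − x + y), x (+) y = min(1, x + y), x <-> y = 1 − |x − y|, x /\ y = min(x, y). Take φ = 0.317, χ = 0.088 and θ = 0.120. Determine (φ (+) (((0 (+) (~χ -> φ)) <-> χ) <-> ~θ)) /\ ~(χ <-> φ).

0.229

~χ = 1 − 0.088 = 0.912
~χ -> φ = min(1, 1 − 0.912 + 0.317) = min(1, 0.405) = 0.405
0 (+) (~χ -> φ) = min(1, 0.000 + 0.405) = min(1, 0.405) = 0.405
(0 (+) (~χ -> φ)) <-> χ = 1 − |0.405 − 0.088| = 1 − 0.317 = 0.683
~θ = 1 − 0.120 = 0.880
((0 (+) (~χ -> φ)) <-> χ) <-> ~θ = 1 − |0.683 − 0.880| = 1 − 0.197 = 0.803
φ (+) (((0 (+) (~χ -> φ)) <-> χ) <-> ~θ) = min(1, 0.317 + 0.803) = min(1, 1.120) = 1.000
χ <-> φ = 1 − |0.088 − 0.317| = 1 − 0.229 = 0.771
~(χ <-> φ) = 1 − 0.771 = 0.229
(φ (+) (((0 (+) (~χ -> φ)) <-> χ) <-> ~θ)) /\ ~(χ <-> φ) = min(1.000, 0.229) = 0.229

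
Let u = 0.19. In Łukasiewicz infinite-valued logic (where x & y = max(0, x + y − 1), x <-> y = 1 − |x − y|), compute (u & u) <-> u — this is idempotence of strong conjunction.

u & u = max(0, 0.19 + 0.19 − 1) = max(0, -0.62) = 0.00
(u & u) <-> u = 1 − |0.00 − 0.19| = 1 − 0.19 = 0.81
(The value 0.81 < 1 shows this instance is not satisfied; fails in Ł∞ since a ⊗ a = max(0, 2a−1) ≠ a in general.)

0.81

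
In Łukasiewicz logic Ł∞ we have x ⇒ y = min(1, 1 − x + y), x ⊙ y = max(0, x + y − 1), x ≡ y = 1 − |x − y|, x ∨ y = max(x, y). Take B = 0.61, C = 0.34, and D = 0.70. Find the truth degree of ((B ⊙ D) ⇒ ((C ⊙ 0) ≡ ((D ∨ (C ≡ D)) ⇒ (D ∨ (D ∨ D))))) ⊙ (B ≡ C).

0.42

B ⊙ D = max(0, 0.61 + 0.70 − 1) = max(0, 0.31) = 0.31
C ⊙ 0 = max(0, 0.34 + 0.00 − 1) = max(0, -0.66) = 0.00
C ≡ D = 1 − |0.34 − 0.70| = 1 − 0.36 = 0.64
D ∨ (C ≡ D) = max(0.70, 0.64) = 0.70
D ∨ D = max(0.70, 0.70) = 0.70
D ∨ (D ∨ D) = max(0.70, 0.70) = 0.70
(D ∨ (C ≡ D)) ⇒ (D ∨ (D ∨ D)) = min(1, 1 − 0.70 + 0.70) = min(1, 1.00) = 1.00
(C ⊙ 0) ≡ ((D ∨ (C ≡ D)) ⇒ (D ∨ (D ∨ D))) = 1 − |0.00 − 1.00| = 1 − 1.00 = 0.00
(B ⊙ D) ⇒ ((C ⊙ 0) ≡ ((D ∨ (C ≡ D)) ⇒ (D ∨ (D ∨ D)))) = min(1, 1 − 0.31 + 0.00) = min(1, 0.69) = 0.69
B ≡ C = 1 − |0.61 − 0.34| = 1 − 0.27 = 0.73
((B ⊙ D) ⇒ ((C ⊙ 0) ≡ ((D ∨ (C ≡ D)) ⇒ (D ∨ (D ∨ D))))) ⊙ (B ≡ C) = max(0, 0.69 + 0.73 − 1) = max(0, 0.42) = 0.42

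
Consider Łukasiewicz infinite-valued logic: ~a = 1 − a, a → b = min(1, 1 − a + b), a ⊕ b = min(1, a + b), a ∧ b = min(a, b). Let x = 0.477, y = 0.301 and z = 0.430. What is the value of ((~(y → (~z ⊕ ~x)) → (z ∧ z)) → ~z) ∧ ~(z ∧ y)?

0.570

~z = 1 − 0.430 = 0.570
~x = 1 − 0.477 = 0.523
~z ⊕ ~x = min(1, 0.570 + 0.523) = min(1, 1.093) = 1.000
y → (~z ⊕ ~x) = min(1, 1 − 0.301 + 1.000) = min(1, 1.699) = 1.000
~(y → (~z ⊕ ~x)) = 1 − 1.000 = 0.000
z ∧ z = min(0.430, 0.430) = 0.430
~(y → (~z ⊕ ~x)) → (z ∧ z) = min(1, 1 − 0.000 + 0.430) = min(1, 1.430) = 1.000
(~(y → (~z ⊕ ~x)) → (z ∧ z)) → ~z = min(1, 1 − 1.000 + 0.570) = min(1, 0.570) = 0.570
z ∧ y = min(0.430, 0.301) = 0.301
~(z ∧ y) = 1 − 0.301 = 0.699
((~(y → (~z ⊕ ~x)) → (z ∧ z)) → ~z) ∧ ~(z ∧ y) = min(0.570, 0.699) = 0.570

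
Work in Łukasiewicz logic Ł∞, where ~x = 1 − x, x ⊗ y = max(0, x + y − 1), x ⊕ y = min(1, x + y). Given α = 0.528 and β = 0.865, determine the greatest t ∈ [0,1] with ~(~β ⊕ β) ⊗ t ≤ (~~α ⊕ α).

1.000

~β = 1 − 0.865 = 0.135
~β ⊕ β = min(1, 0.135 + 0.865) = min(1, 1.000) = 1.000
~(~β ⊕ β) = 1 − 1.000 = 0.000
So the left factor is ~(~β ⊕ β) = 0.000.
~α = 1 − 0.528 = 0.472
~~α = 1 − 0.472 = 0.528
~~α ⊕ α = min(1, 0.528 + 0.528) = min(1, 1.056) = 1.000
So the right-hand bound is ~~α ⊕ α = 1.000.
The residuum of the Łukasiewicz t-norm gives the supremum: min(1, 1 − 0.000 + 1.000).
1 − 0.000 + 1.000 = 2.000, so t = min(1, 2.000) = 1.000.
Check: 0.000 ⊗ 1.000 = max(0, 0.000) = 0.000 ≤ 1.000.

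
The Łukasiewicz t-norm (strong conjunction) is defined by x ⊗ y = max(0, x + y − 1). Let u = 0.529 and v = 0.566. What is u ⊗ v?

u ⊗ v = max(0, 0.529 + 0.566 − 1) = max(0, 0.095) = 0.095
For comparison, the Gödel (minimum) t-norm min(x, y) would give 0.529.

0.095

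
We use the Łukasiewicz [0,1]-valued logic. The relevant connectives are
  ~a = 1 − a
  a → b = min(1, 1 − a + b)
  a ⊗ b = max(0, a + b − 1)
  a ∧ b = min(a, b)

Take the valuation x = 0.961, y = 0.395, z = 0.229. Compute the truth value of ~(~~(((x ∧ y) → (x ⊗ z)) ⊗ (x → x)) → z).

x ∧ y = min(0.961, 0.395) = 0.395
x ⊗ z = max(0, 0.961 + 0.229 − 1) = max(0, 0.190) = 0.190
(x ∧ y) → (x ⊗ z) = min(1, 1 − 0.395 + 0.190) = min(1, 0.795) = 0.795
x → x = min(1, 1 − 0.961 + 0.961) = min(1, 1.000) = 1.000
((x ∧ y) → (x ⊗ z)) ⊗ (x → x) = max(0, 0.795 + 1.000 − 1) = max(0, 0.795) = 0.795
~(((x ∧ y) → (x ⊗ z)) ⊗ (x → x)) = 1 − 0.795 = 0.205
~~(((x ∧ y) → (x ⊗ z)) ⊗ (x → x)) = 1 − 0.205 = 0.795
~~(((x ∧ y) → (x ⊗ z)) ⊗ (x → x)) → z = min(1, 1 − 0.795 + 0.229) = min(1, 0.434) = 0.434
~(~~(((x ∧ y) → (x ⊗ z)) ⊗ (x → x)) → z) = 1 − 0.434 = 0.566

0.566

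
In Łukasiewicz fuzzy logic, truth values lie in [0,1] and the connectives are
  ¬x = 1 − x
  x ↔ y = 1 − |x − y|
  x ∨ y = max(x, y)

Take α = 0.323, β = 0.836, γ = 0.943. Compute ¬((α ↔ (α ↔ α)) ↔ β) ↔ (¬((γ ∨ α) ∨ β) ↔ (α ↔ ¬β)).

α ↔ α = 1 − |0.323 − 0.323| = 1 − 0.000 = 1.000
α ↔ (α ↔ α) = 1 − |0.323 − 1.000| = 1 − 0.677 = 0.323
(α ↔ (α ↔ α)) ↔ β = 1 − |0.323 − 0.836| = 1 − 0.513 = 0.487
¬((α ↔ (α ↔ α)) ↔ β) = 1 − 0.487 = 0.513
γ ∨ α = max(0.943, 0.323) = 0.943
(γ ∨ α) ∨ β = max(0.943, 0.836) = 0.943
¬((γ ∨ α) ∨ β) = 1 − 0.943 = 0.057
¬β = 1 − 0.836 = 0.164
α ↔ ¬β = 1 − |0.323 − 0.164| = 1 − 0.159 = 0.841
¬((γ ∨ α) ∨ β) ↔ (α ↔ ¬β) = 1 − |0.057 − 0.841| = 1 − 0.784 = 0.216
¬((α ↔ (α ↔ α)) ↔ β) ↔ (¬((γ ∨ α) ∨ β) ↔ (α ↔ ¬β)) = 1 − |0.513 − 0.216| = 1 − 0.297 = 0.703

0.703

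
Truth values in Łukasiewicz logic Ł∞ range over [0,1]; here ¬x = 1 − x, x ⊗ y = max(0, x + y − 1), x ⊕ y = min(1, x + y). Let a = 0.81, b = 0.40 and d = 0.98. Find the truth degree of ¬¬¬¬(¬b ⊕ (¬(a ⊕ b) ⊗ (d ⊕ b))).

¬b = 1 − 0.40 = 0.60
a ⊕ b = min(1, 0.81 + 0.40) = min(1, 1.21) = 1.00
¬(a ⊕ b) = 1 − 1.00 = 0.00
d ⊕ b = min(1, 0.98 + 0.40) = min(1, 1.38) = 1.00
¬(a ⊕ b) ⊗ (d ⊕ b) = max(0, 0.00 + 1.00 − 1) = max(0, 0.00) = 0.00
¬b ⊕ (¬(a ⊕ b) ⊗ (d ⊕ b)) = min(1, 0.60 + 0.00) = min(1, 0.60) = 0.60
¬(¬b ⊕ (¬(a ⊕ b) ⊗ (d ⊕ b))) = 1 − 0.60 = 0.40
¬¬(¬b ⊕ (¬(a ⊕ b) ⊗ (d ⊕ b))) = 1 − 0.40 = 0.60
¬¬¬(¬b ⊕ (¬(a ⊕ b) ⊗ (d ⊕ b))) = 1 − 0.60 = 0.40
¬¬¬¬(¬b ⊕ (¬(a ⊕ b) ⊗ (d ⊕ b))) = 1 − 0.40 = 0.60

0.60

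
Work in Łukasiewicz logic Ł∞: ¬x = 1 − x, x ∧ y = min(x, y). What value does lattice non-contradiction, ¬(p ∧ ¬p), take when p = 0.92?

¬p = 1 − 0.92 = 0.08
p ∧ ¬p = min(0.92, 0.08) = 0.08
¬(p ∧ ¬p) = 1 − 0.08 = 0.92
(The value 0.92 < 1 shows this instance is not satisfied; not a Ł∞-tautology — its value is 1 − min(a, 1−a).)

0.92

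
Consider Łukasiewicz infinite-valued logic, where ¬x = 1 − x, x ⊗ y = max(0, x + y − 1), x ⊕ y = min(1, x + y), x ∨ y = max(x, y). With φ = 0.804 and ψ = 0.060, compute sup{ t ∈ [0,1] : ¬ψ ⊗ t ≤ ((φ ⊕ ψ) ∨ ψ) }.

¬ψ = 1 − 0.060 = 0.940
So the left factor is ¬ψ = 0.940.
φ ⊕ ψ = min(1, 0.804 + 0.060) = min(1, 0.864) = 0.864
(φ ⊕ ψ) ∨ ψ = max(0.864, 0.060) = 0.864
So the right-hand bound is (φ ⊕ ψ) ∨ ψ = 0.864.
The residuum of the Łukasiewicz t-norm gives the supremum: min(1, 1 − 0.940 + 0.864).
1 − 0.940 + 0.864 = 0.924, so t = min(1, 0.924) = 0.924.
Check: 0.940 ⊗ 0.924 = max(0, 0.864) = 0.864 ≤ 0.864.

0.924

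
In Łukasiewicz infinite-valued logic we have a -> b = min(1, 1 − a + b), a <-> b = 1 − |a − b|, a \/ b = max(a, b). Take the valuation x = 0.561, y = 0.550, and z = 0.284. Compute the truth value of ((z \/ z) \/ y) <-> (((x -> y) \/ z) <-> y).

0.989

z \/ z = max(0.284, 0.284) = 0.284
(z \/ z) \/ y = max(0.284, 0.550) = 0.550
x -> y = min(1, 1 − 0.561 + 0.550) = min(1, 0.989) = 0.989
(x -> y) \/ z = max(0.989, 0.284) = 0.989
((x -> y) \/ z) <-> y = 1 − |0.989 − 0.550| = 1 − 0.439 = 0.561
((z \/ z) \/ y) <-> (((x -> y) \/ z) <-> y) = 1 − |0.550 − 0.561| = 1 − 0.011 = 0.989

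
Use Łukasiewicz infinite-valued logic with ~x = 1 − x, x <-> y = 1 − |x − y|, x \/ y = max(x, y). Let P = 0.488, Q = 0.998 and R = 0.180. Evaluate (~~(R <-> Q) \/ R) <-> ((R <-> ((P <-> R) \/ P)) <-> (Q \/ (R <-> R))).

0.694

R <-> Q = 1 − |0.180 − 0.998| = 1 − 0.818 = 0.182
~(R <-> Q) = 1 − 0.182 = 0.818
~~(R <-> Q) = 1 − 0.818 = 0.182
~~(R <-> Q) \/ R = max(0.182, 0.180) = 0.182
P <-> R = 1 − |0.488 − 0.180| = 1 − 0.308 = 0.692
(P <-> R) \/ P = max(0.692, 0.488) = 0.692
R <-> ((P <-> R) \/ P) = 1 − |0.180 − 0.692| = 1 − 0.512 = 0.488
R <-> R = 1 − |0.180 − 0.180| = 1 − 0.000 = 1.000
Q \/ (R <-> R) = max(0.998, 1.000) = 1.000
(R <-> ((P <-> R) \/ P)) <-> (Q \/ (R <-> R)) = 1 − |0.488 − 1.000| = 1 − 0.512 = 0.488
(~~(R <-> Q) \/ R) <-> ((R <-> ((P <-> R) \/ P)) <-> (Q \/ (R <-> R))) = 1 − |0.182 − 0.488| = 1 − 0.306 = 0.694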